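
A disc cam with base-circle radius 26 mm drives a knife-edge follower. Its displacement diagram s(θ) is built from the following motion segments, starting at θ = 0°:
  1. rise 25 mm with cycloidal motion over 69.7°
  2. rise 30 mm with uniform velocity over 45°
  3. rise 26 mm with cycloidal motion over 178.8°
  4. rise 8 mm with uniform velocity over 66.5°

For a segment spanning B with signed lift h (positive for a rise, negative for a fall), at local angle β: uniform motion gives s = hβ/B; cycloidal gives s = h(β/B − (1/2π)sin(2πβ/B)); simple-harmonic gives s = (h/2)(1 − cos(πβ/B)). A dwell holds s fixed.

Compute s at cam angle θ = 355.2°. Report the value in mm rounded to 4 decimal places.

seg 1 [0°–69.7°] cycloidal, h=25: full span → s += 25 → s = 25.0000
seg 2 [69.7°–114.7°] uniform, h=30: full span → s += 30 → s = 55.0000
seg 3 [114.7°–293.5°] cycloidal, h=26: full span → s += 26 → s = 81.0000
seg 4 [293.5°–360°] uniform, h=8: θ=355.2° here. β=61.7, B=66.5. 8·61.7/66.5 = 7.4226 → s = 88.4226

88.4226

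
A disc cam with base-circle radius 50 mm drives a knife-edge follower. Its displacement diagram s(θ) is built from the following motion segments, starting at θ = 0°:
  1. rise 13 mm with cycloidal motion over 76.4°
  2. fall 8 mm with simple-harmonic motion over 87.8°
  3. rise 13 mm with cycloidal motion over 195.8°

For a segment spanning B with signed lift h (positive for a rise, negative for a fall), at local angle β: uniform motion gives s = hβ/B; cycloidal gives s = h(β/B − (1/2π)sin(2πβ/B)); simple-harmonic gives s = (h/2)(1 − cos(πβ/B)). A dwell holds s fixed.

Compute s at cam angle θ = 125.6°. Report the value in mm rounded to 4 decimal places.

seg 1 [0°–76.4°] cycloidal, h=13: full span → s += 13 → s = 13.0000
seg 2 [76.4°–164.2°] simple-harmonic, h=-8: θ=125.6° here. β=49.2, B=87.8. -8/2·(1 − cos(π·0.5604)) = -4.7540 → s = 8.2460

8.2460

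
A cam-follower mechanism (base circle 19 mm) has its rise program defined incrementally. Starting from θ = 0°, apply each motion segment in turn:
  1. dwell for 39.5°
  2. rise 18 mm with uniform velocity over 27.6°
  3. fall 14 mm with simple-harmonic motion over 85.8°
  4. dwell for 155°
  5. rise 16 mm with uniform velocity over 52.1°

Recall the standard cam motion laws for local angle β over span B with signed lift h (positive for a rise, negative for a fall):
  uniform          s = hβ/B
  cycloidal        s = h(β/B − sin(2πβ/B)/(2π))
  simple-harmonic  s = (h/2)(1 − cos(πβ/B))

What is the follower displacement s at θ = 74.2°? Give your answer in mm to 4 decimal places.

seg 1 [0°–39.5°] dwell: s stays 0.0000
seg 2 [39.5°–67.1°] uniform, h=18: full span → s += 18 → s = 18.0000
seg 3 [67.1°–152.9°] simple-harmonic, h=-14: θ=74.2° here. β=7.1, B=85.8. -14/2·(1 − cos(π·0.0828)) = -0.2352 → s = 17.7648

17.7648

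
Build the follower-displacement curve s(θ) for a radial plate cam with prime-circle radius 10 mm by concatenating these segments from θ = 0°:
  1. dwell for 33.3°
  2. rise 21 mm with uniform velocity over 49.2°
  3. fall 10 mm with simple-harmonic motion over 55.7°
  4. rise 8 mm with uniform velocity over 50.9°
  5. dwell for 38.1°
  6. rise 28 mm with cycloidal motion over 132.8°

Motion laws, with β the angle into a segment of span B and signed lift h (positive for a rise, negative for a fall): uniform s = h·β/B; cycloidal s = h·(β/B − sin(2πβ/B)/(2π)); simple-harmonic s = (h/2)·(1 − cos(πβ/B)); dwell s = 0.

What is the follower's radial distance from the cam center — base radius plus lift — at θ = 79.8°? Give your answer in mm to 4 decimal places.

seg 1 [0°–33.3°] dwell: s stays 0.0000
seg 2 [33.3°–82.5°] uniform, h=21: θ=79.8° here. β=46.5, B=49.2. 21·46.5/49.2 = 19.8476 → s = 19.8476
radial distance = base radius + s = 10 + 19.8476 = 29.8476

29.8476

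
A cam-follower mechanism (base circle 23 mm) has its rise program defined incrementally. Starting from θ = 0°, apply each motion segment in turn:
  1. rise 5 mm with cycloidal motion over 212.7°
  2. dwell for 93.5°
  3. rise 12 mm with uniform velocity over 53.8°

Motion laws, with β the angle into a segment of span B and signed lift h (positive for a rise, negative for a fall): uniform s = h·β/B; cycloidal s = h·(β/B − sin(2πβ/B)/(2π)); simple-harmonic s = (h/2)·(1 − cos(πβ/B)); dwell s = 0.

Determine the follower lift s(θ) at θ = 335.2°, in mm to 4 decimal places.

seg 1 [0°–212.7°] cycloidal, h=5: full span → s += 5 → s = 5.0000
seg 2 [212.7°–306.2°] dwell: s stays 5.0000
seg 3 [306.2°–360°] uniform, h=12: θ=335.2° here. β=29, B=53.8. 12·29/53.8 = 6.4684 → s = 11.4684

11.4684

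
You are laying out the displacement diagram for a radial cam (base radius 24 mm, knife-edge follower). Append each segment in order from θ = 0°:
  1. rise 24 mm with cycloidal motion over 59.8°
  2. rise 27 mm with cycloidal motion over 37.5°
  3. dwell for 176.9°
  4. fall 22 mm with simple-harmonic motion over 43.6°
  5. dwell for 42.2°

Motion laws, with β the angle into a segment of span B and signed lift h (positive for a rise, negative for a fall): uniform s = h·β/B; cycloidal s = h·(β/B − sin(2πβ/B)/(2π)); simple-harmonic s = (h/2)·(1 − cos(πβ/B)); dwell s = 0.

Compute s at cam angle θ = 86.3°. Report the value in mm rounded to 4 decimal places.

seg 1 [0°–59.8°] cycloidal, h=24: full span → s += 24 → s = 24.0000
seg 2 [59.8°–97.3°] cycloidal, h=27: θ=86.3° here. β=26.5, B=37.5. 27·(0.7067 − sin(2π·0.7067)/(2π)) = 23.2189 → s = 47.2189

47.2189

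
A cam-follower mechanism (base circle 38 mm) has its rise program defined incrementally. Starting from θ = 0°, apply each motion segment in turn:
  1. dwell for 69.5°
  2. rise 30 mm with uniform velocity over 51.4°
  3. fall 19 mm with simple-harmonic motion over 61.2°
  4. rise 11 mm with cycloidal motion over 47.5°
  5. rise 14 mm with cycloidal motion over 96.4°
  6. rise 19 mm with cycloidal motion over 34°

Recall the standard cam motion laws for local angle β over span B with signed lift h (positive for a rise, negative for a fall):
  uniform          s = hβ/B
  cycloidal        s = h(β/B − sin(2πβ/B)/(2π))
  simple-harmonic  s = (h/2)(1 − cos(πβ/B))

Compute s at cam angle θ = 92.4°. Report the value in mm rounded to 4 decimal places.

seg 1 [0°–69.5°] dwell: s stays 0.0000
seg 2 [69.5°–120.9°] uniform, h=30: θ=92.4° here. β=22.9, B=51.4. 30·22.9/51.4 = 13.3658 → s = 13.3658

13.3658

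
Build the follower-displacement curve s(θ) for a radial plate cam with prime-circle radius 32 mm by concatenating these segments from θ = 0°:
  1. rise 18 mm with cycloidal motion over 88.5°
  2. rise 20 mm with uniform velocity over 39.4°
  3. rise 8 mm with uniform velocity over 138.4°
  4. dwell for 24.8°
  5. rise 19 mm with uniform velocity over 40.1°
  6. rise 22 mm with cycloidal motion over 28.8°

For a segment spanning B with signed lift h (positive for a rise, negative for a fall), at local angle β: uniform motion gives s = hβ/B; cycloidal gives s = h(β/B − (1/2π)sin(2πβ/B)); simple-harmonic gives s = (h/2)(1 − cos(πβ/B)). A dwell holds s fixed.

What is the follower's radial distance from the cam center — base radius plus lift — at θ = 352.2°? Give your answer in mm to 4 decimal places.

seg 1 [0°–88.5°] cycloidal, h=18: full span → s += 18 → s = 18.0000
seg 2 [88.5°–127.9°] uniform, h=20: full span → s += 20 → s = 38.0000
seg 3 [127.9°–266.3°] uniform, h=8: full span → s += 8 → s = 46.0000
seg 4 [266.3°–291.1°] dwell: s stays 46.0000
seg 5 [291.1°–331.2°] uniform, h=19: full span → s += 19 → s = 65.0000
seg 6 [331.2°–360°] cycloidal, h=22: θ=352.2° here. β=21, B=28.8. 22·(0.7292 − sin(2π·0.7292)/(2π)) = 19.5131 → s = 84.5131
radial distance = base radius + s = 32 + 84.5131 = 116.5131

116.5131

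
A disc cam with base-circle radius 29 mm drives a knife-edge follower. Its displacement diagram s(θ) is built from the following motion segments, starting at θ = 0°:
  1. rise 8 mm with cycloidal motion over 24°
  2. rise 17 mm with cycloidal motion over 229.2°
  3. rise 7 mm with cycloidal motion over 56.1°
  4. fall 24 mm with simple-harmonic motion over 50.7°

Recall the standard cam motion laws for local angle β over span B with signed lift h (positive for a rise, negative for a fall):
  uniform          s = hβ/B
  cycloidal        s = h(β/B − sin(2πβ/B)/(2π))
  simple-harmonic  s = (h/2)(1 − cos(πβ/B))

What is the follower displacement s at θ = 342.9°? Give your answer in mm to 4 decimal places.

seg 1 [0°–24°] cycloidal, h=8: full span → s += 8 → s = 8.0000
seg 2 [24°–253.2°] cycloidal, h=17: full span → s += 17 → s = 25.0000
seg 3 [253.2°–309.3°] cycloidal, h=7: full span → s += 7 → s = 32.0000
seg 4 [309.3°–360°] simple-harmonic, h=-24: θ=342.9° here. β=33.6, B=50.7. -24/2·(1 − cos(π·0.6627)) = -17.8708 → s = 14.1292

14.1292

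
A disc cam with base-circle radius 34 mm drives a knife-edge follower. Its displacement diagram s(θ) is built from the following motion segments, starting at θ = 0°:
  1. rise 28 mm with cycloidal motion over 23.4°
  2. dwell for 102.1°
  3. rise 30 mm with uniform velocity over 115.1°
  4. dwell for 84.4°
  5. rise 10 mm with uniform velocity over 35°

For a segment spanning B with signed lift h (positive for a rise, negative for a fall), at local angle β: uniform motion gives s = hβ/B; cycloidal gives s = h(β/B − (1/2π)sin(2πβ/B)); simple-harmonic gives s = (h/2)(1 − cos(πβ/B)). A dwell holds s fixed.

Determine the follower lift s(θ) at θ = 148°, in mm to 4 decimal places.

seg 1 [0°–23.4°] cycloidal, h=28: full span → s += 28 → s = 28.0000
seg 2 [23.4°–125.5°] dwell: s stays 28.0000
seg 3 [125.5°–240.6°] uniform, h=30: θ=148° here. β=22.5, B=115.1. 30·22.5/115.1 = 5.8645 → s = 33.8645

33.8645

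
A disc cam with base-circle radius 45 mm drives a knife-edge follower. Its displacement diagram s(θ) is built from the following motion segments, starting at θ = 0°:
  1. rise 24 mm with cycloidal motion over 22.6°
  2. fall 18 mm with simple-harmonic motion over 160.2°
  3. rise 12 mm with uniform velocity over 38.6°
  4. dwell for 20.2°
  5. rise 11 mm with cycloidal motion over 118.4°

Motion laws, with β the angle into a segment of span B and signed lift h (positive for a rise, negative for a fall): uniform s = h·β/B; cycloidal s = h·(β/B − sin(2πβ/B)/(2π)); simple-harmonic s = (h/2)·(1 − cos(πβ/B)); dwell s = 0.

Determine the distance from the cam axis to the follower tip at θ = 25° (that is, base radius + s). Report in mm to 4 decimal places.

seg 1 [0°–22.6°] cycloidal, h=24: full span → s += 24 → s = 24.0000
seg 2 [22.6°–182.8°] simple-harmonic, h=-18: θ=25° here. β=2.4, B=160.2. -18/2·(1 − cos(π·0.0150)) = -0.0100 → s = 23.9900
radial distance = base radius + s = 45 + 23.9900 = 68.9900

68.9900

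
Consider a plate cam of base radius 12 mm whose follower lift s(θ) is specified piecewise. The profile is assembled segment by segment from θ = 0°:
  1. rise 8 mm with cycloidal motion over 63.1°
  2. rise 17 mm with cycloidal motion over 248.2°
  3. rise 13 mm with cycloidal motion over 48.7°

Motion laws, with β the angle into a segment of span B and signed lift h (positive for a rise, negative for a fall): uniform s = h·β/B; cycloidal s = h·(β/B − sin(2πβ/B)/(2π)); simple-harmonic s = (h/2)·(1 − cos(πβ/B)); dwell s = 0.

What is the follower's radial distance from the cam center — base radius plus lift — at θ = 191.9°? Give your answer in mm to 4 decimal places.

seg 1 [0°–63.1°] cycloidal, h=8: full span → s += 8 → s = 8.0000
seg 2 [63.1°–311.3°] cycloidal, h=17: θ=191.9° here. β=128.8, B=248.2. 17·(0.5189 − sin(2π·0.5189)/(2π)) = 9.1431 → s = 17.1431
radial distance = base radius + s = 12 + 17.1431 = 29.1431

29.1431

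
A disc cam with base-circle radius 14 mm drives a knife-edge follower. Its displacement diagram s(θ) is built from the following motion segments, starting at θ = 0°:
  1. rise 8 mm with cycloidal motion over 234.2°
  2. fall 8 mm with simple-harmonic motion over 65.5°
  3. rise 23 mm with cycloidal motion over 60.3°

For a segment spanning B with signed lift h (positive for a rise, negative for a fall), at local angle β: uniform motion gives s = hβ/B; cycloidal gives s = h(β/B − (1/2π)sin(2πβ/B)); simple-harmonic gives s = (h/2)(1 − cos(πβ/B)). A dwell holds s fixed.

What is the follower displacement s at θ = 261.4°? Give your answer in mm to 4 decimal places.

seg 1 [0°–234.2°] cycloidal, h=8: full span → s += 8 → s = 8.0000
seg 2 [234.2°–299.7°] simple-harmonic, h=-8: θ=261.4° here. β=27.2, B=65.5. -8/2·(1 − cos(π·0.4153)) = -2.9477 → s = 5.0523

5.0523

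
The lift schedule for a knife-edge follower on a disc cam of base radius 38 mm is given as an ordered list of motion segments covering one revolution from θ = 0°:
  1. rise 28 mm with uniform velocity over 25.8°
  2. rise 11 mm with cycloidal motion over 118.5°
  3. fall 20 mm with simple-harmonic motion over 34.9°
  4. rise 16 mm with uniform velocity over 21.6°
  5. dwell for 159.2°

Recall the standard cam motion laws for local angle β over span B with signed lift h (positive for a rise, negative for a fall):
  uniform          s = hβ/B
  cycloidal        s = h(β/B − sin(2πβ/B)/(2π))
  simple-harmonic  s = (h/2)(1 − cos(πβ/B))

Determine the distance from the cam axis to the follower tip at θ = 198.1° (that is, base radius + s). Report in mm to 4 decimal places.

seg 1 [0°–25.8°] uniform, h=28: full span → s += 28 → s = 28.0000
seg 2 [25.8°–144.3°] cycloidal, h=11: full span → s += 11 → s = 39.0000
seg 3 [144.3°–179.2°] simple-harmonic, h=-20: full span → s += -20 → s = 19.0000
seg 4 [179.2°–200.8°] uniform, h=16: θ=198.1° here. β=18.9, B=21.6. 16·18.9/21.6 = 14.0000 → s = 33.0000
radial distance = base radius + s = 38 + 33.0000 = 71.0000

71.0000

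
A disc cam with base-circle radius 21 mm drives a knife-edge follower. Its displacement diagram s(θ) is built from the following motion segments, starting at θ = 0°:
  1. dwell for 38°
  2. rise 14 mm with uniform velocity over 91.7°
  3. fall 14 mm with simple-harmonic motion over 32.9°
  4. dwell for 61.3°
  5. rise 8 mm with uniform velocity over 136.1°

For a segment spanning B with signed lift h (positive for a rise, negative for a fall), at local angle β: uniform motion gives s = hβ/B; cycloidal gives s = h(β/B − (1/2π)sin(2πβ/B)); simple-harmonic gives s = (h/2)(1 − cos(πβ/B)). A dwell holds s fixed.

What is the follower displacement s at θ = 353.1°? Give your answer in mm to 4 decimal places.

seg 1 [0°–38°] dwell: s stays 0.0000
seg 2 [38°–129.7°] uniform, h=14: full span → s += 14 → s = 14.0000
seg 3 [129.7°–162.6°] simple-harmonic, h=-14: full span → s += -14 → s = 0.0000
seg 4 [162.6°–223.9°] dwell: s stays 0.0000
seg 5 [223.9°–360°] uniform, h=8: θ=353.1° here. β=129.2, B=136.1. 8·129.2/136.1 = 7.5944 → s = 7.5944

7.5944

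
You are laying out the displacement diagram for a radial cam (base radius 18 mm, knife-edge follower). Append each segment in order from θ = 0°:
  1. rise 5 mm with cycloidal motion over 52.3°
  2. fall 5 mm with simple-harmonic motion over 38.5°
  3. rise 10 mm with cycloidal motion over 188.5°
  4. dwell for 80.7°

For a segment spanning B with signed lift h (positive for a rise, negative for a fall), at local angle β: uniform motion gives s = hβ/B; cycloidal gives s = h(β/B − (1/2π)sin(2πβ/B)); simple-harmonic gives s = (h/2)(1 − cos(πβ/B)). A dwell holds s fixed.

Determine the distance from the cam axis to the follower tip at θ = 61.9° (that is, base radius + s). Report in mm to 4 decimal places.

seg 1 [0°–52.3°] cycloidal, h=5: full span → s += 5 → s = 5.0000
seg 2 [52.3°–90.8°] simple-harmonic, h=-5: θ=61.9° here. β=9.6, B=38.5. -5/2·(1 − cos(π·0.2494)) = -0.7286 → s = 4.2714
radial distance = base radius + s = 18 + 4.2714 = 22.2714

22.2714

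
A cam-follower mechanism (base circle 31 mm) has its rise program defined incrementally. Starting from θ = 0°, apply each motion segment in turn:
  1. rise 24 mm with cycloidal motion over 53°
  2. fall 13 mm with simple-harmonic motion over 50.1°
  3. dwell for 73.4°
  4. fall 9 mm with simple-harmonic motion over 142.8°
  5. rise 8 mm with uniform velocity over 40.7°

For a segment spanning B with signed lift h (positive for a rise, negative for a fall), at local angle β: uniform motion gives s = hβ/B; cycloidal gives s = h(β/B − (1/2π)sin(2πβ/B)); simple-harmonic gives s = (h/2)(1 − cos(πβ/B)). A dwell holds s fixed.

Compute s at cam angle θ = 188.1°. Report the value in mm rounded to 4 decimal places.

seg 1 [0°–53°] cycloidal, h=24: full span → s += 24 → s = 24.0000
seg 2 [53°–103.1°] simple-harmonic, h=-13: full span → s += -13 → s = 11.0000
seg 3 [103.1°–176.5°] dwell: s stays 11.0000
seg 4 [176.5°–319.3°] simple-harmonic, h=-9: θ=188.1° here. β=11.6, B=142.8. -9/2·(1 − cos(π·0.0812)) = -0.1457 → s = 10.8543

10.8543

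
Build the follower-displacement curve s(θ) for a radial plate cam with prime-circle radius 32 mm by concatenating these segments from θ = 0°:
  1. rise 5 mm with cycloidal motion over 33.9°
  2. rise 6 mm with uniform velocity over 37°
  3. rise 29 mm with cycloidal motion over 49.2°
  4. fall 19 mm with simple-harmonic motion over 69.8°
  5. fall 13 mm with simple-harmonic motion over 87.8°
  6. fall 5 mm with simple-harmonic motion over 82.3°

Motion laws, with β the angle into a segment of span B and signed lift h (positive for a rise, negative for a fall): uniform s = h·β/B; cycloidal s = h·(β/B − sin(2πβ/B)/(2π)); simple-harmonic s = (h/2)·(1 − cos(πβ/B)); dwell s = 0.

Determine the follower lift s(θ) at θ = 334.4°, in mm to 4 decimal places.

seg 1 [0°–33.9°] cycloidal, h=5: full span → s += 5 → s = 5.0000
seg 2 [33.9°–70.9°] uniform, h=6: full span → s += 6 → s = 11.0000
seg 3 [70.9°–120.1°] cycloidal, h=29: full span → s += 29 → s = 40.0000
seg 4 [120.1°–189.9°] simple-harmonic, h=-19: full span → s += -19 → s = 21.0000
seg 5 [189.9°–277.7°] simple-harmonic, h=-13: full span → s += -13 → s = 8.0000
seg 6 [277.7°–360°] simple-harmonic, h=-5: θ=334.4° here. β=56.7, B=82.3. -5/2·(1 − cos(π·0.6889)) = -3.8983 → s = 4.1017

4.1017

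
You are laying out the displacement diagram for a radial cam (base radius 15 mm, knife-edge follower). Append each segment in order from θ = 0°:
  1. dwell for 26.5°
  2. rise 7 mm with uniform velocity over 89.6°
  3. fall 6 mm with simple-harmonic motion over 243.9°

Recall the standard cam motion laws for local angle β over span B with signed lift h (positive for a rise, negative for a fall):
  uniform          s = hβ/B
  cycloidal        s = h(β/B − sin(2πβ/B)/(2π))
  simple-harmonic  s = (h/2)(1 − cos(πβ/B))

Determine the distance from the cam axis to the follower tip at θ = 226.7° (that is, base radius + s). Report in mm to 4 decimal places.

seg 1 [0°–26.5°] dwell: s stays 0.0000
seg 2 [26.5°–116.1°] uniform, h=7: full span → s += 7 → s = 7.0000
seg 3 [116.1°–360°] simple-harmonic, h=-6: θ=226.7° here. β=110.6, B=243.9. -6/2·(1 − cos(π·0.4535)) = -2.5630 → s = 4.4370
radial distance = base radius + s = 15 + 4.4370 = 19.4370

19.4370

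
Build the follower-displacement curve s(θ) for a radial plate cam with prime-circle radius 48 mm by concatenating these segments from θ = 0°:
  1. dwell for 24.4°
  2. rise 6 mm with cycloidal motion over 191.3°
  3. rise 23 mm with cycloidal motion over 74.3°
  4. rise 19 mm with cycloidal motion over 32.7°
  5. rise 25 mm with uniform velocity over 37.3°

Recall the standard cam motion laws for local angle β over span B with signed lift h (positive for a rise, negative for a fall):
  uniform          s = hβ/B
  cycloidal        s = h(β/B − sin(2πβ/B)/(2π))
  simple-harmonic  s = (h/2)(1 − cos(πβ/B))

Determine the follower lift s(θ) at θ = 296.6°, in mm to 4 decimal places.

seg 1 [0°–24.4°] dwell: s stays 0.0000
seg 2 [24.4°–215.7°] cycloidal, h=6: full span → s += 6 → s = 6.0000
seg 3 [215.7°–290°] cycloidal, h=23: full span → s += 23 → s = 29.0000
seg 4 [290°–322.7°] cycloidal, h=19: θ=296.6° here. β=6.6, B=32.7. 19·(0.2018 − sin(2π·0.2018)/(2π)) = 0.9483 → s = 29.9483

29.9483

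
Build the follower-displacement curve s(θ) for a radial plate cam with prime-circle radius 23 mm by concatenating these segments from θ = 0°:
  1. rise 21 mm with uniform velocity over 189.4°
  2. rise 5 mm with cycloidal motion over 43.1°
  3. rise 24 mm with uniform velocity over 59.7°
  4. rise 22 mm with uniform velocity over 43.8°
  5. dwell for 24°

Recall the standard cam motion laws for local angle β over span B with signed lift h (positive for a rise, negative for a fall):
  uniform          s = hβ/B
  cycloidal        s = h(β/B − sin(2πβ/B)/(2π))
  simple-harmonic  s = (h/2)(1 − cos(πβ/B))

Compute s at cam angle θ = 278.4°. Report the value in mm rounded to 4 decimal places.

seg 1 [0°–189.4°] uniform, h=21: full span → s += 21 → s = 21.0000
seg 2 [189.4°–232.5°] cycloidal, h=5: full span → s += 5 → s = 26.0000
seg 3 [232.5°–292.2°] uniform, h=24: θ=278.4° here. β=45.9, B=59.7. 24·45.9/59.7 = 18.4523 → s = 44.4523

44.4523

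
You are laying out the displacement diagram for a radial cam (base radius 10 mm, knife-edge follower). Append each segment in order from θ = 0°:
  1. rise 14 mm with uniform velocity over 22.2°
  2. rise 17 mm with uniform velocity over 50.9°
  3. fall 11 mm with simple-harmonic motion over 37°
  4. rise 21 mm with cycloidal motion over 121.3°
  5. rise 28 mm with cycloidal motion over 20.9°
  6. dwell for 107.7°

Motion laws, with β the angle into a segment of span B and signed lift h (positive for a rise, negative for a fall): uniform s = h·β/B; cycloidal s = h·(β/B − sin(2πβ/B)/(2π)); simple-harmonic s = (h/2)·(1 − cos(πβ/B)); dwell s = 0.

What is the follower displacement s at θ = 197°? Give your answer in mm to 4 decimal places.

seg 1 [0°–22.2°] uniform, h=14: full span → s += 14 → s = 14.0000
seg 2 [22.2°–73.1°] uniform, h=17: full span → s += 17 → s = 31.0000
seg 3 [73.1°–110.1°] simple-harmonic, h=-11: full span → s += -11 → s = 20.0000
seg 4 [110.1°–231.4°] cycloidal, h=21: θ=197° here. β=86.9, B=121.3. 21·(0.7164 − sin(2π·0.7164)/(2π)) = 18.3126 → s = 38.3126

38.3126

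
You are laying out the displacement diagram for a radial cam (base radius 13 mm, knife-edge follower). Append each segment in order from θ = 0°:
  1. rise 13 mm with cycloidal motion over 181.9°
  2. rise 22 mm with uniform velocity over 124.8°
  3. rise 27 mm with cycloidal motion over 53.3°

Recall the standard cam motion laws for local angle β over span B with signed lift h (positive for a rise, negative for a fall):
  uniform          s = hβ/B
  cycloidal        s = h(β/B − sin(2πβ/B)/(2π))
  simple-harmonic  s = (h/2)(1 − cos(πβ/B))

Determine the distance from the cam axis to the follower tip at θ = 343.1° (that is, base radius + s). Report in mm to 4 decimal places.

seg 1 [0°–181.9°] cycloidal, h=13: full span → s += 13 → s = 13.0000
seg 2 [181.9°–306.7°] uniform, h=22: full span → s += 22 → s = 35.0000
seg 3 [306.7°–360°] cycloidal, h=27: θ=343.1° here. β=36.4, B=53.3. 27·(0.6829 − sin(2π·0.6829)/(2π)) = 22.3602 → s = 57.3602
radial distance = base radius + s = 13 + 57.3602 = 70.3602

70.3602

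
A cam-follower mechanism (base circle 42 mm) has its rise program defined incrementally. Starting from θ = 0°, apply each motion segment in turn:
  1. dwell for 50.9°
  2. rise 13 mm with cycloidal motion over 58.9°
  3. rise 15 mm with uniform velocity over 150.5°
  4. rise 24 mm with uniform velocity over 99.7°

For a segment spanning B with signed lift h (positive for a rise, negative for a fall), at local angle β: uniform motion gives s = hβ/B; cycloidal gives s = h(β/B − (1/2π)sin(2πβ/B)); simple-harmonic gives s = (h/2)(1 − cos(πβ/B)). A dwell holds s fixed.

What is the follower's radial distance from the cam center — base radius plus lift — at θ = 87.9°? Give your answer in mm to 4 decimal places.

seg 1 [0°–50.9°] dwell: s stays 0.0000
seg 2 [50.9°–109.8°] cycloidal, h=13: θ=87.9° here. β=37, B=58.9. 13·(0.6282 − sin(2π·0.6282)/(2π)) = 9.6584 → s = 9.6584
radial distance = base radius + s = 42 + 9.6584 = 51.6584

51.6584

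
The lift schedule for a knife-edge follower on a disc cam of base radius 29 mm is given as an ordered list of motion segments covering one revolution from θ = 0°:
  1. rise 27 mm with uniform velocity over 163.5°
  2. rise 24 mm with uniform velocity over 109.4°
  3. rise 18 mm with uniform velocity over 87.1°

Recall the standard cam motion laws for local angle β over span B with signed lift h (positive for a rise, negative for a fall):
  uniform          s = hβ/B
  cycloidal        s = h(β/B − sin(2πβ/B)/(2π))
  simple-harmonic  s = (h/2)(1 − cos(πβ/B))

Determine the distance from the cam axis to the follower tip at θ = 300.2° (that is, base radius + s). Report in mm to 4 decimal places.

seg 1 [0°–163.5°] uniform, h=27: full span → s += 27 → s = 27.0000
seg 2 [163.5°–272.9°] uniform, h=24: full span → s += 24 → s = 51.0000
seg 3 [272.9°–360°] uniform, h=18: θ=300.2° here. β=27.3, B=87.1. 18·27.3/87.1 = 5.6418 → s = 56.6418
radial distance = base radius + s = 29 + 56.6418 = 85.6418

85.6418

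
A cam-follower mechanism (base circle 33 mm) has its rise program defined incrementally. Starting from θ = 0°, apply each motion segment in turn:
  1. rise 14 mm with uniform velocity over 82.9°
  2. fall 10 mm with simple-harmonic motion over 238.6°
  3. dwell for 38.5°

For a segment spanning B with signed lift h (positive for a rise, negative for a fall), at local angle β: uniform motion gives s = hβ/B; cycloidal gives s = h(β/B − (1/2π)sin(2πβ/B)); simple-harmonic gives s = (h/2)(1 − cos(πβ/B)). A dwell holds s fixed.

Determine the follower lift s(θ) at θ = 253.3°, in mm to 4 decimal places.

seg 1 [0°–82.9°] uniform, h=14: full span → s += 14 → s = 14.0000
seg 2 [82.9°–321.5°] simple-harmonic, h=-10: θ=253.3° here. β=170.4, B=238.6. -10/2·(1 − cos(π·0.7142)) = -8.1160 → s = 5.8840

5.8840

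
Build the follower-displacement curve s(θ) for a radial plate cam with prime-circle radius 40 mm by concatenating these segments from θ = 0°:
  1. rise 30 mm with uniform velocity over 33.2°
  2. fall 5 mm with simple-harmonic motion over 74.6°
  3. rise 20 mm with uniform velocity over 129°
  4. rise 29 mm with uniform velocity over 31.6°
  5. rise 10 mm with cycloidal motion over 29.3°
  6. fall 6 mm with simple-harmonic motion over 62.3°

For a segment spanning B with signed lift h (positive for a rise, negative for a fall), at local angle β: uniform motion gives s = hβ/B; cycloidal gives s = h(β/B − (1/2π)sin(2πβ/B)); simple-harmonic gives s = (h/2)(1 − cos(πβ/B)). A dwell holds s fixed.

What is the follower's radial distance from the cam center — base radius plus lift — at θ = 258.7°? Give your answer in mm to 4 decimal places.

seg 1 [0°–33.2°] uniform, h=30: full span → s += 30 → s = 30.0000
seg 2 [33.2°–107.8°] simple-harmonic, h=-5: full span → s += -5 → s = 25.0000
seg 3 [107.8°–236.8°] uniform, h=20: full span → s += 20 → s = 45.0000
seg 4 [236.8°–268.4°] uniform, h=29: θ=258.7° here. β=21.9, B=31.6. 29·21.9/31.6 = 20.0981 → s = 65.0981
radial distance = base radius + s = 40 + 65.0981 = 105.0981

105.0981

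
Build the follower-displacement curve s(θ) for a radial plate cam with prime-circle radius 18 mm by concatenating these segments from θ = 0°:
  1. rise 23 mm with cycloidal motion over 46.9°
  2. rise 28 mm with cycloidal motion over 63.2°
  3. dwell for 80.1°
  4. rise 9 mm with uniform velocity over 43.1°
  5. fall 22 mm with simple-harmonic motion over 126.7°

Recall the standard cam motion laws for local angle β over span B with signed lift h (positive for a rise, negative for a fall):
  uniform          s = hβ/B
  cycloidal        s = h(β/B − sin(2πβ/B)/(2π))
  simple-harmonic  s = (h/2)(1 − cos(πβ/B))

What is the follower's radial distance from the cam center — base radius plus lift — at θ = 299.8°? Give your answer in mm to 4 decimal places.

seg 1 [0°–46.9°] cycloidal, h=23: full span → s += 23 → s = 23.0000
seg 2 [46.9°–110.1°] cycloidal, h=28: full span → s += 28 → s = 51.0000
seg 3 [110.1°–190.2°] dwell: s stays 51.0000
seg 4 [190.2°–233.3°] uniform, h=9: full span → s += 9 → s = 60.0000
seg 5 [233.3°–360°] simple-harmonic, h=-22: θ=299.8° here. β=66.5, B=126.7. -22/2·(1 − cos(π·0.5249)) = -11.8583 → s = 48.1417
radial distance = base radius + s = 18 + 48.1417 = 66.1417

66.1417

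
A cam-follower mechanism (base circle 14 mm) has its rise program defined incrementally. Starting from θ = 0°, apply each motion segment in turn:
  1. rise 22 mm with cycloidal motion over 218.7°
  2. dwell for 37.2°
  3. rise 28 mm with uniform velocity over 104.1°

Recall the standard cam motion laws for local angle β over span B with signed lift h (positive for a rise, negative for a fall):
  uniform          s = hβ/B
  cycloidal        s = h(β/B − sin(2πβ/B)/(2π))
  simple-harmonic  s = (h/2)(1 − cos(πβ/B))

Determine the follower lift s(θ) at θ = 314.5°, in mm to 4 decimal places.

seg 1 [0°–218.7°] cycloidal, h=22: full span → s += 22 → s = 22.0000
seg 2 [218.7°–255.9°] dwell: s stays 22.0000
seg 3 [255.9°–360°] uniform, h=28: θ=314.5° here. β=58.6, B=104.1. 28·58.6/104.1 = 15.7618 → s = 37.7618

37.7618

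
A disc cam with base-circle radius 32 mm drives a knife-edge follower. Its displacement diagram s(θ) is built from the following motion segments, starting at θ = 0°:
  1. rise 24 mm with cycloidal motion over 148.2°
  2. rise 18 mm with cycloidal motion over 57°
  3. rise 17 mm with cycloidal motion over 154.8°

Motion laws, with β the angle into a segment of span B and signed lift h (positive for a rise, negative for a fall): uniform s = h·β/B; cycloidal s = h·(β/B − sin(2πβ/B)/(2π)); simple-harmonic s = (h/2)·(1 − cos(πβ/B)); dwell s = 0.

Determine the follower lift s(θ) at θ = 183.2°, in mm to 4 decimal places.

seg 1 [0°–148.2°] cycloidal, h=24: full span → s += 24 → s = 24.0000
seg 2 [148.2°–205.2°] cycloidal, h=18: θ=183.2° here. β=35, B=57. 18·(0.6140 − sin(2π·0.6140)/(2π)) = 12.9341 → s = 36.9341

36.9341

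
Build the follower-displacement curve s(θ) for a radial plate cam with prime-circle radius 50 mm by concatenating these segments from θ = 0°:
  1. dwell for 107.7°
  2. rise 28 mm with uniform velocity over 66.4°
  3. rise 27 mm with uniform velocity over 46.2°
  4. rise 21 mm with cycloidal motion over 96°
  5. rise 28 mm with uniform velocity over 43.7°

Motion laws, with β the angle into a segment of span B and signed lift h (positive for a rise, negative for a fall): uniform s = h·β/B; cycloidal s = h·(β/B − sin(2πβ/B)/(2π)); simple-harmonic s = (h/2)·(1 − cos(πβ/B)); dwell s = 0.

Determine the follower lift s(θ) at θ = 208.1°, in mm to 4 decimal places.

seg 1 [0°–107.7°] dwell: s stays 0.0000
seg 2 [107.7°–174.1°] uniform, h=28: full span → s += 28 → s = 28.0000
seg 3 [174.1°–220.3°] uniform, h=27: θ=208.1° here. β=34, B=46.2. 27·34/46.2 = 19.8701 → s = 47.8701

47.8701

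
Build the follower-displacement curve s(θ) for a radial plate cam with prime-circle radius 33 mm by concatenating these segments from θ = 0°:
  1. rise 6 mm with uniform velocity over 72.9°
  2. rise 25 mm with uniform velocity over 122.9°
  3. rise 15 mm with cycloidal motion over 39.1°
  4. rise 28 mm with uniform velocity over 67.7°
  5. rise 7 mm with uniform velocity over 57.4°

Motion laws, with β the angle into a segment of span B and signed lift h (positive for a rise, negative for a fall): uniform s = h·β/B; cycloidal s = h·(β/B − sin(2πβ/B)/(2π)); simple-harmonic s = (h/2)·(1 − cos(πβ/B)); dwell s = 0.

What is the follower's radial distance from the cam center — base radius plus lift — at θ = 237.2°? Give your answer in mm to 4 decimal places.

seg 1 [0°–72.9°] uniform, h=6: full span → s += 6 → s = 6.0000
seg 2 [72.9°–195.8°] uniform, h=25: full span → s += 25 → s = 31.0000
seg 3 [195.8°–234.9°] cycloidal, h=15: full span → s += 15 → s = 46.0000
seg 4 [234.9°–302.6°] uniform, h=28: θ=237.2° here. β=2.3, B=67.7. 28·2.3/67.7 = 0.9513 → s = 46.9513
radial distance = base radius + s = 33 + 46.9513 = 79.9513

79.9513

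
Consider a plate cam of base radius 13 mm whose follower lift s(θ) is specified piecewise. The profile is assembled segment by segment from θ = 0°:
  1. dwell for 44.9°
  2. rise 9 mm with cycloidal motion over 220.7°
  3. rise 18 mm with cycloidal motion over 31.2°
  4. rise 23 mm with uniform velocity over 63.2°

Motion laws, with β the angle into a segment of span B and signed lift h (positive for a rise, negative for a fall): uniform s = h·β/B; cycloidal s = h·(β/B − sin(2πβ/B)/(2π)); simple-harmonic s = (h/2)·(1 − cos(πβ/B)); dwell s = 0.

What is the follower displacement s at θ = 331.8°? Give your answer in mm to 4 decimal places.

seg 1 [0°–44.9°] dwell: s stays 0.0000
seg 2 [44.9°–265.6°] cycloidal, h=9: full span → s += 9 → s = 9.0000
seg 3 [265.6°–296.8°] cycloidal, h=18: full span → s += 18 → s = 27.0000
seg 4 [296.8°–360°] uniform, h=23: θ=331.8° here. β=35, B=63.2. 23·35/63.2 = 12.7373 → s = 39.7373

39.7373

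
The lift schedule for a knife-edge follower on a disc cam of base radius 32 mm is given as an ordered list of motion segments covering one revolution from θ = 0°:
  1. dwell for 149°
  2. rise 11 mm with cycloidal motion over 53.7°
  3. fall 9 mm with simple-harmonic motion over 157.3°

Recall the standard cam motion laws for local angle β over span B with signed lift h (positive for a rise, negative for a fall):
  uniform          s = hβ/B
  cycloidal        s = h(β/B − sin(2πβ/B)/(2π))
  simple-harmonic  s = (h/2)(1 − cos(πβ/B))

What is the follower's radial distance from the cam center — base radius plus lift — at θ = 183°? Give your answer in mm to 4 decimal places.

seg 1 [0°–149°] dwell: s stays 0.0000
seg 2 [149°–202.7°] cycloidal, h=11: θ=183° here. β=34, B=53.7. 11·(0.6331 − sin(2π·0.6331)/(2π)) = 8.2643 → s = 8.2643
radial distance = base radius + s = 32 + 8.2643 = 40.2643

40.2643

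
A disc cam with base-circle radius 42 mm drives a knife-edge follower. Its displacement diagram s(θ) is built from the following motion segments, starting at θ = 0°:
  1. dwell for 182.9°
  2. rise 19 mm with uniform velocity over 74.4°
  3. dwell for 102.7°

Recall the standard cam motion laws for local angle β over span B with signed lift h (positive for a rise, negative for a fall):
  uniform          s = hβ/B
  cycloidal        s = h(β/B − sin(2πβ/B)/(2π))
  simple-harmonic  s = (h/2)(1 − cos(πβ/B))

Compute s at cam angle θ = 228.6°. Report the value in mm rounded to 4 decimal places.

seg 1 [0°–182.9°] dwell: s stays 0.0000
seg 2 [182.9°–257.3°] uniform, h=19: θ=228.6° here. β=45.7, B=74.4. 19·45.7/74.4 = 11.6707 → s = 11.6707

11.6707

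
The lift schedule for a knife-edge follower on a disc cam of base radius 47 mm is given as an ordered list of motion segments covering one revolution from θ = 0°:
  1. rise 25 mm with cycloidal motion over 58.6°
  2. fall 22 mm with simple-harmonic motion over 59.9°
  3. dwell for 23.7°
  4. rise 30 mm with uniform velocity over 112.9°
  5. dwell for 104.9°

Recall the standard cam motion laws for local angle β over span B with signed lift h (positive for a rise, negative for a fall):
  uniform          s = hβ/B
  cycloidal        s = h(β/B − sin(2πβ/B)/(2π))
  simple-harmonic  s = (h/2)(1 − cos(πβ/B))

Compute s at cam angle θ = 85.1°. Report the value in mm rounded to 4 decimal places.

seg 1 [0°–58.6°] cycloidal, h=25: full span → s += 25 → s = 25.0000
seg 2 [58.6°–118.5°] simple-harmonic, h=-22: θ=85.1° here. β=26.5, B=59.9. -22/2·(1 − cos(π·0.4424)) = -9.0205 → s = 15.9795

15.9795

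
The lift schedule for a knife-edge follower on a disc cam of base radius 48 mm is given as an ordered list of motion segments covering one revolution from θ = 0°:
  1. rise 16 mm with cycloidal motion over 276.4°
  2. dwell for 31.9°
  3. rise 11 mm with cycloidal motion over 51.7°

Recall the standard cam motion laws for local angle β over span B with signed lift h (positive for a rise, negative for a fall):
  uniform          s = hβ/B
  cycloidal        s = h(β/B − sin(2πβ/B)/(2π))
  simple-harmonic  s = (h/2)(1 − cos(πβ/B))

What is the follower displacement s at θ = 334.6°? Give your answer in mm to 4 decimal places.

seg 1 [0°–276.4°] cycloidal, h=16: full span → s += 16 → s = 16.0000
seg 2 [276.4°–308.3°] dwell: s stays 16.0000
seg 3 [308.3°–360°] cycloidal, h=11: θ=334.6° here. β=26.3, B=51.7. 11·(0.5087 − sin(2π·0.5087)/(2π)) = 5.6914 → s = 21.6914

21.6914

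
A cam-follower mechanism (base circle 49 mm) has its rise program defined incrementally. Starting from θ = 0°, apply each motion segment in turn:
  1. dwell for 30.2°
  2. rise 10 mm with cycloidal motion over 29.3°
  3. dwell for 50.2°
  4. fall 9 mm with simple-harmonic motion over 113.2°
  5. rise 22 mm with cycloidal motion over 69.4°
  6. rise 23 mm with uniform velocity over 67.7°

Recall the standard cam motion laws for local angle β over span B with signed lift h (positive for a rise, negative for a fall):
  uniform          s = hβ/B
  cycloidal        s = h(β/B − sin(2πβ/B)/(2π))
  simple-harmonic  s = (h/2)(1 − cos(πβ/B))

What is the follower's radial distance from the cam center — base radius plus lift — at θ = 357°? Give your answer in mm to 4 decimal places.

seg 1 [0°–30.2°] dwell: s stays 0.0000
seg 2 [30.2°–59.5°] cycloidal, h=10: full span → s += 10 → s = 10.0000
seg 3 [59.5°–109.7°] dwell: s stays 10.0000
seg 4 [109.7°–222.9°] simple-harmonic, h=-9: full span → s += -9 → s = 1.0000
seg 5 [222.9°–292.3°] cycloidal, h=22: full span → s += 22 → s = 23.0000
seg 6 [292.3°–360°] uniform, h=23: θ=357° here. β=64.7, B=67.7. 23·64.7/67.7 = 21.9808 → s = 44.9808
radial distance = base radius + s = 49 + 44.9808 = 93.9808

93.9808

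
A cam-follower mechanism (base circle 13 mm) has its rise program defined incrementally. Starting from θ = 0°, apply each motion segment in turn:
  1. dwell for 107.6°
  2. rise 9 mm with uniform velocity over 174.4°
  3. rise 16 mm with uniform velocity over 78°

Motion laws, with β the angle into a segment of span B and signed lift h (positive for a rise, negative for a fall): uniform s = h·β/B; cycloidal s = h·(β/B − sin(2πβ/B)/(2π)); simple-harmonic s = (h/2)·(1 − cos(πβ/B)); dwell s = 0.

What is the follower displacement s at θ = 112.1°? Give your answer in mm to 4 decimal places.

seg 1 [0°–107.6°] dwell: s stays 0.0000
seg 2 [107.6°–282°] uniform, h=9: θ=112.1° here. β=4.5, B=174.4. 9·4.5/174.4 = 0.2322 → s = 0.2322

0.2322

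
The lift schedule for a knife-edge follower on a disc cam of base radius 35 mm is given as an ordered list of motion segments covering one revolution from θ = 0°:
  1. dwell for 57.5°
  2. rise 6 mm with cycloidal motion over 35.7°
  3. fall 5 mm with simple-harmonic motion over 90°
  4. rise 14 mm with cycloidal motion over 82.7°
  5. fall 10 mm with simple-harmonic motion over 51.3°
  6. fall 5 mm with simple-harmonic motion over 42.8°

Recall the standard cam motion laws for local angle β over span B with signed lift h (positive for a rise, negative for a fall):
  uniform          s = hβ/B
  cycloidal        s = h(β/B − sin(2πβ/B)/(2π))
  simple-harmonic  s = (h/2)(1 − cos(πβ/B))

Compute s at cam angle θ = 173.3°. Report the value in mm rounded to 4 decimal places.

seg 1 [0°–57.5°] dwell: s stays 0.0000
seg 2 [57.5°–93.2°] cycloidal, h=6: full span → s += 6 → s = 6.0000
seg 3 [93.2°–183.2°] simple-harmonic, h=-5: θ=173.3° here. β=80.1, B=90. -5/2·(1 − cos(π·0.8900)) = -4.8522 → s = 1.1478

1.1478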